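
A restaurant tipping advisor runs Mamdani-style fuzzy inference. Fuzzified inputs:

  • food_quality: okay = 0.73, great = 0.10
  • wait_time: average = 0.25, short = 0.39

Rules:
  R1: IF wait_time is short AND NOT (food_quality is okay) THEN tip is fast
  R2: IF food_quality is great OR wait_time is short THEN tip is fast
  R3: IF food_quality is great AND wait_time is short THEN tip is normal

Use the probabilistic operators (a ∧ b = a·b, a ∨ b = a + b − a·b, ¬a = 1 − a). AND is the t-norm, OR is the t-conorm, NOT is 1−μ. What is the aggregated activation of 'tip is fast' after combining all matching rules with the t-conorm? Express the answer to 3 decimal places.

0.509

R1: short=0.39, ¬okay=1−0.73=0.27; AND[a·b] → w = 0.1053
R2: great=0.10, short=0.39; OR[a + b − a·b] → w = 0.4510
R3: great=0.10, short=0.39; AND[a·b] → w = 0.0390
Rules with consequent 'fast': {R1, R2} → strengths 0.1053, 0.4510
Aggregate via t-conorm [a + b − a·b]: 0.5088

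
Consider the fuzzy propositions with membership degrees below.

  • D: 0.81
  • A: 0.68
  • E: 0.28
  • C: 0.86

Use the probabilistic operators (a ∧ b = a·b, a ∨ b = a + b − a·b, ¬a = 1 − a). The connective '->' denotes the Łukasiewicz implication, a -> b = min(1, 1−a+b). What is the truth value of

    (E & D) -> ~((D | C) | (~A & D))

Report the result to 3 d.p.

E & D = a·b on (0.2800, 0.8100) = 0.2268
D | C = a + b − a·b on (0.8100, 0.8600) = 0.9734
~A = 1 − 0.6800 = 0.3200
~A & D = a·b on (0.3200, 0.8100) = 0.2592
(D | C) | (~A & D) = a + b − a·b on (0.9734, 0.2592) = 0.9803
~((D | C) | (~A & D)) = 1 − 0.9803 = 0.0197
(E & D) -> ~((D | C) | (~A & D))  [Łukasiewicz: min(1, 1−a+b)] with a=0.2268, b=0.0197 → 0.7929

0.793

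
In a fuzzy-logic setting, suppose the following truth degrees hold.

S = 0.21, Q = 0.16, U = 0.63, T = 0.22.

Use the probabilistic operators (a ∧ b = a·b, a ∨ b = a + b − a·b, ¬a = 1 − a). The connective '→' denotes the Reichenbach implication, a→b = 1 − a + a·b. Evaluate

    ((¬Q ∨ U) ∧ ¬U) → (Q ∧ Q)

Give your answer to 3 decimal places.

0.661

¬Q = 1 − 0.1600 = 0.8400
¬Q ∨ U = a + b − a·b on (0.8400, 0.6300) = 0.9408
¬U = 1 − 0.6300 = 0.3700
(¬Q ∨ U) ∧ ¬U = a·b on (0.9408, 0.3700) = 0.3481
Q ∧ Q = a·b on (0.1600, 0.1600) = 0.0256
((¬Q ∨ U) ∧ ¬U) → (Q ∧ Q)  [Reichenbach: 1 − a + a·b] with a=0.3481, b=0.0256 → 0.6608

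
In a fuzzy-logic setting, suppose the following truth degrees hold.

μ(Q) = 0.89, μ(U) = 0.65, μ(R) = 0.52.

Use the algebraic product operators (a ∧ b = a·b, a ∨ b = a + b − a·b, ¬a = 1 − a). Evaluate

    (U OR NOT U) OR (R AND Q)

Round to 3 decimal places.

NOT U = 1 − 0.6500 = 0.3500
U OR NOT U = a + b − a·b on (0.6500, 0.3500) = 0.7725
R AND Q = a·b on (0.5200, 0.8900) = 0.4628
(U OR NOT U) OR (R AND Q) = a + b − a·b on (0.7725, 0.4628) = 0.8778

0.878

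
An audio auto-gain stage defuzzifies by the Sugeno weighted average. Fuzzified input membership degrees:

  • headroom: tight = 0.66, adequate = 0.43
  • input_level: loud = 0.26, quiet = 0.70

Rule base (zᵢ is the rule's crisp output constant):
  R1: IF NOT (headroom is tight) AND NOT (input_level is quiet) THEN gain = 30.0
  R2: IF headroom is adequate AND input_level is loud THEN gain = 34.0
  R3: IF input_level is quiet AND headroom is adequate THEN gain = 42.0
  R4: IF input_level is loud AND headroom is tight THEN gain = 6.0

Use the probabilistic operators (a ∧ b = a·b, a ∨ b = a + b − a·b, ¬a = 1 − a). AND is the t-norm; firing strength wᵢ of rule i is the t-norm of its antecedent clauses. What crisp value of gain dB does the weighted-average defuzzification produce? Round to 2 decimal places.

29.91

R1 (z=30.0): ¬tight=1−0.66=0.34, ¬quiet=1−0.70=0.30; AND[a·b] → w = 0.1020
R2 (z=34.0): adequate=0.43, loud=0.26; AND[a·b] → w = 0.1118
R3 (z=42.0): quiet=0.70, adequate=0.43; AND[a·b] → w = 0.3010
R4 (z=6.0): loud=0.26, tight=0.66; AND[a·b] → w = 0.1716
Weighted average = (0.1020·30.0 + 0.1118·34.0 + 0.3010·42.0 + 0.1716·6.0) / (0.1020 + 0.1118 + 0.3010 + 0.1716)
  = 20.5328 / 0.6864 = 29.91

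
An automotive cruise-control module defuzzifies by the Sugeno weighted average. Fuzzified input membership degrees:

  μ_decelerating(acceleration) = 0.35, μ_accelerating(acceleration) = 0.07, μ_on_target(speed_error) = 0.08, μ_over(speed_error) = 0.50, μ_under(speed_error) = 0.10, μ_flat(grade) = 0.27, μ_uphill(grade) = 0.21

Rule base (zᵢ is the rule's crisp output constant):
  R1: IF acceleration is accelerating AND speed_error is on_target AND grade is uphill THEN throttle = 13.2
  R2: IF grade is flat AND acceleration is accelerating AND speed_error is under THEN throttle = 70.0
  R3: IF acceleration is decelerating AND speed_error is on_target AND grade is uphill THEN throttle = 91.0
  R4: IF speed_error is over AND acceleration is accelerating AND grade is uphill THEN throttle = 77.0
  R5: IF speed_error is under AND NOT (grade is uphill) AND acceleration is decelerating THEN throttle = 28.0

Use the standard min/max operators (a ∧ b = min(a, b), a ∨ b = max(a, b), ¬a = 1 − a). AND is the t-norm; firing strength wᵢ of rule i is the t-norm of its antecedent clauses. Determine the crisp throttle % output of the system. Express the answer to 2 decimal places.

R1 (z=13.2): accelerating=0.07, on_target=0.08, uphill=0.21; AND[min(a, b)] → w = 0.07
R2 (z=70.0): flat=0.27, accelerating=0.07, under=0.10; AND[min(a, b)] → w = 0.07
R3 (z=91.0): decelerating=0.35, on_target=0.08, uphill=0.21; AND[min(a, b)] → w = 0.08
R4 (z=77.0): over=0.50, accelerating=0.07, uphill=0.21; AND[min(a, b)] → w = 0.07
R5 (z=28.0): under=0.10, ¬uphill=1−0.21=0.79, decelerating=0.35; AND[min(a, b)] → w = 0.10
Weighted average = (0.07·13.2 + 0.07·70.0 + 0.08·91.0 + 0.07·77.0 + 0.10·28.0) / (0.07 + 0.07 + 0.08 + 0.07 + 0.10)
  = 21.2940 / 0.3900 = 54.60

54.60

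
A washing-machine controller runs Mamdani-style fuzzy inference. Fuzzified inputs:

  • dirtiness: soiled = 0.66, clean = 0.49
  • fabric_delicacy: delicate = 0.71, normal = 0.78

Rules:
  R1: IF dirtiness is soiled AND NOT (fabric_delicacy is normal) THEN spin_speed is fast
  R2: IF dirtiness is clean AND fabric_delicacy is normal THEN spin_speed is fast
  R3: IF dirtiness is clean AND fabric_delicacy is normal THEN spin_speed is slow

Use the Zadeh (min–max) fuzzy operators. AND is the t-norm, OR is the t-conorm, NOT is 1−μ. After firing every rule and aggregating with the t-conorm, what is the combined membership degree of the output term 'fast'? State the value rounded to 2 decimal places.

0.49

R1: soiled=0.66, ¬normal=1−0.78=0.22; AND[min(a, b)] → w = 0.22
R2: clean=0.49, normal=0.78; AND[min(a, b)] → w = 0.49
R3: clean=0.49, normal=0.78; AND[min(a, b)] → w = 0.49
Rules with consequent 'fast': {R1, R2} → strengths 0.22, 0.49
Aggregate via t-conorm [max(a, b)]: 0.49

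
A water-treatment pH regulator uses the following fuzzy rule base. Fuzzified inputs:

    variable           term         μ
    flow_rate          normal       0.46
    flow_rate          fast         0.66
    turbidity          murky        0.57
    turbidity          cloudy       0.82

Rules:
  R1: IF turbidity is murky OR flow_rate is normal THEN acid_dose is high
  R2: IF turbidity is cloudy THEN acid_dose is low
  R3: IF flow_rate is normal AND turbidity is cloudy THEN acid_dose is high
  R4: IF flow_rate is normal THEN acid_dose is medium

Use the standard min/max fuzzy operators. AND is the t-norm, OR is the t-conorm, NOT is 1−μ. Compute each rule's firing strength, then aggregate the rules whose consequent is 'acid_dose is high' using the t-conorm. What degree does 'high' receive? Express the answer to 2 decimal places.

0.57

R1: murky=0.57, normal=0.46; OR[max(a, b)] → w = 0.57
R2: cloudy=0.82 → w = 0.82
R3: normal=0.46, cloudy=0.82; AND[min(a, b)] → w = 0.46
R4: normal=0.46 → w = 0.46
Rules with consequent 'high': {R1, R3} → strengths 0.57, 0.46
Aggregate via t-conorm [max(a, b)]: 0.57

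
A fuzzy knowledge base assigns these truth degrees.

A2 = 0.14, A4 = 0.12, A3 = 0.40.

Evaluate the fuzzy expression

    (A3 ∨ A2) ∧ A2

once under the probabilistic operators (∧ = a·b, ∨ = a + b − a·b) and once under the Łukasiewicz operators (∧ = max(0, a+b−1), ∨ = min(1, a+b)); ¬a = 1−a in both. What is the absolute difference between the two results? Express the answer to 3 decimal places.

Under probabilistic:
  A3 ∨ A2 = a + b − a·b on (0.4000, 0.1400) = 0.4840
  (A3 ∨ A2) ∧ A2 = a·b on (0.4840, 0.1400) = 0.0678
  → value = 0.0678
Under Łukasiewicz:
  A3 ∨ A2 = min(1, a+b) on (0.40, 0.14) = 0.54
  (A3 ∨ A2) ∧ A2 = max(0, a+b−1) on (0.54, 0.14) = 0.00
  → value = 0.0000
|0.0678 − 0.0000| = 0.068

0.068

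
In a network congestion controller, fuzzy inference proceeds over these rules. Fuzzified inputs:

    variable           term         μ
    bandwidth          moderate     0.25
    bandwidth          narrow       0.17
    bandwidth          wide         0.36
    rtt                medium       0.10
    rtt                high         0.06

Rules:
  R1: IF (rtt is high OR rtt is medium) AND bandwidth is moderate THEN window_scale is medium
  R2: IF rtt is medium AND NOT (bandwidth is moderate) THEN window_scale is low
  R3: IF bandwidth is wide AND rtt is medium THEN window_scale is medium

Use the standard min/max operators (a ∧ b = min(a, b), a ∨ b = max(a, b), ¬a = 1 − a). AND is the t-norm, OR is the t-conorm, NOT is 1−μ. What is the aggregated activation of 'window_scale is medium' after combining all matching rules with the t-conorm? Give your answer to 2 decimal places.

0.10

R1: (high=0.06 OR medium=0.10) = 0.10; AND[min(a, b)] with moderate=0.25 → w = 0.10
R2: medium=0.10, ¬moderate=1−0.25=0.75; AND[min(a, b)] → w = 0.10
R3: wide=0.36, medium=0.10; AND[min(a, b)] → w = 0.10
Rules with consequent 'medium': {R1, R3} → strengths 0.10, 0.10
Aggregate via t-conorm [max(a, b)]: 0.10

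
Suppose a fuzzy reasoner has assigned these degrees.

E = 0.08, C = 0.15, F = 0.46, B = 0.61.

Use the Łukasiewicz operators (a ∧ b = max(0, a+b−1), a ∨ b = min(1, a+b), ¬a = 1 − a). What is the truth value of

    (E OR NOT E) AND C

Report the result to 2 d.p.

0.15

NOT E = 1 − 0.08 = 0.92
E OR NOT E = min(1, a+b) on (0.08, 0.92) = 1.00
(E OR NOT E) AND C = max(0, a+b−1) on (1.00, 0.15) = 0.15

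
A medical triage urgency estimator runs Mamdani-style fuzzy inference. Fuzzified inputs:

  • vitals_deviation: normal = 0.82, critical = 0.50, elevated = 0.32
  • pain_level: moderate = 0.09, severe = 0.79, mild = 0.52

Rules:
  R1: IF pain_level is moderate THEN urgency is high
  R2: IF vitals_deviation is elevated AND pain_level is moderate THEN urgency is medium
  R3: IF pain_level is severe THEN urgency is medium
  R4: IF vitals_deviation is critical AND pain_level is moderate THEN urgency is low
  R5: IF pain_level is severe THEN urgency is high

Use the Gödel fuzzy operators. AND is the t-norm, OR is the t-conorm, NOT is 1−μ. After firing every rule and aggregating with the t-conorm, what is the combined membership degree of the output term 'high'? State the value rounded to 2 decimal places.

R1: moderate=0.09 → w = 0.09
R2: elevated=0.32, moderate=0.09; AND[min(a, b)] → w = 0.09
R3: severe=0.79 → w = 0.79
R4: critical=0.50, moderate=0.09; AND[min(a, b)] → w = 0.09
R5: severe=0.79 → w = 0.79
Rules with consequent 'high': {R1, R5} → strengths 0.09, 0.79
Aggregate via t-conorm [max(a, b)]: 0.79

0.79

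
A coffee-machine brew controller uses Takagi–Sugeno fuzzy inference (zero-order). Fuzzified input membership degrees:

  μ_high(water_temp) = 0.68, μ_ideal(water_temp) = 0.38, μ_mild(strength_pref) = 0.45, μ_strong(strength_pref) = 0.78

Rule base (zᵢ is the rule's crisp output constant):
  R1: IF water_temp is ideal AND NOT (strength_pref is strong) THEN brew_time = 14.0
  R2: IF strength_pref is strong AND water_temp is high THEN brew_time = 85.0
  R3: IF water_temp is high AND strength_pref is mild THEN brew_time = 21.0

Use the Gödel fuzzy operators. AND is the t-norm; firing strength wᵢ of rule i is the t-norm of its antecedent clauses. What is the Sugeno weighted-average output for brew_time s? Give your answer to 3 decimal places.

R1 (z=14.0): ideal=0.38, ¬strong=1−0.78=0.22; AND[min(a, b)] → w = 0.22
R2 (z=85.0): strong=0.78, high=0.68; AND[min(a, b)] → w = 0.68
R3 (z=21.0): high=0.68, mild=0.45; AND[min(a, b)] → w = 0.45
Weighted average = (0.22·14.0 + 0.68·85.0 + 0.45·21.0) / (0.22 + 0.68 + 0.45)
  = 70.3300 / 1.3500 = 52.096

52.096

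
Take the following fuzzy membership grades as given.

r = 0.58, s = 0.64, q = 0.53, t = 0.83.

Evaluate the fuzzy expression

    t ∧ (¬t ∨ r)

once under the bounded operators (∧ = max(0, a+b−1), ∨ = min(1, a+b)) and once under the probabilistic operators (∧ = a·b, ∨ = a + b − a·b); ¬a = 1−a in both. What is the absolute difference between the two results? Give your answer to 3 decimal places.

Under bounded:
  ¬t = 1 − 0.83 = 0.17
  ¬t ∨ r = min(1, a+b) on (0.17, 0.58) = 0.75
  t ∧ (¬t ∨ r) = max(0, a+b−1) on (0.83, 0.75) = 0.58
  → value = 0.5800
Under probabilistic:
  ¬t = 1 − 0.8300 = 0.1700
  ¬t ∨ r = a + b − a·b on (0.1700, 0.5800) = 0.6514
  t ∧ (¬t ∨ r) = a·b on (0.8300, 0.6514) = 0.5407
  → value = 0.5407
|0.5800 − 0.5407| = 0.039

0.039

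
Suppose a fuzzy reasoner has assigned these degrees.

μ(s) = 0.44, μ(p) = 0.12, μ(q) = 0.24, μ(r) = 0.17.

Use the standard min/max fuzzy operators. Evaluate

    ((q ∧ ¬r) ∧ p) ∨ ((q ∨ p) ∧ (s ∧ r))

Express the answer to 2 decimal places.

0.17

¬r = 1 − 0.17 = 0.83
q ∧ ¬r = min(a, b) on (0.24, 0.83) = 0.24
(q ∧ ¬r) ∧ p = min(a, b) on (0.24, 0.12) = 0.12
q ∨ p = max(a, b) on (0.24, 0.12) = 0.24
s ∧ r = min(a, b) on (0.44, 0.17) = 0.17
(q ∨ p) ∧ (s ∧ r) = min(a, b) on (0.24, 0.17) = 0.17
((q ∧ ¬r) ∧ p) ∨ ((q ∨ p) ∧ (s ∧ r)) = max(a, b) on (0.12, 0.17) = 0.17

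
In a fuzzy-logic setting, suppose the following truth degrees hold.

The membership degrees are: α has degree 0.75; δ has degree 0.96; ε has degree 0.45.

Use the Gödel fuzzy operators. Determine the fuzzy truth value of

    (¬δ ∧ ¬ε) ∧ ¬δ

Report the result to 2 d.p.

¬δ = 1 − 0.96 = 0.04
¬ε = 1 − 0.45 = 0.55
¬δ ∧ ¬ε = min(a, b) on (0.04, 0.55) = 0.04
¬δ = 1 − 0.96 = 0.04
(¬δ ∧ ¬ε) ∧ ¬δ = min(a, b) on (0.04, 0.04) = 0.04

0.04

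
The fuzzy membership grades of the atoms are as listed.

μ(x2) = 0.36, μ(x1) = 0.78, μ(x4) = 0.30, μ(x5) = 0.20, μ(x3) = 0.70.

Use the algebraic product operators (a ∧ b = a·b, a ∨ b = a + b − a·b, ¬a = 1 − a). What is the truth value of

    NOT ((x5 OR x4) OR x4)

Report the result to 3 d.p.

0.392

x5 OR x4 = a + b − a·b on (0.2000, 0.3000) = 0.4400
(x5 OR x4) OR x4 = a + b − a·b on (0.4400, 0.3000) = 0.6080
NOT ((x5 OR x4) OR x4) = 1 − 0.6080 = 0.3920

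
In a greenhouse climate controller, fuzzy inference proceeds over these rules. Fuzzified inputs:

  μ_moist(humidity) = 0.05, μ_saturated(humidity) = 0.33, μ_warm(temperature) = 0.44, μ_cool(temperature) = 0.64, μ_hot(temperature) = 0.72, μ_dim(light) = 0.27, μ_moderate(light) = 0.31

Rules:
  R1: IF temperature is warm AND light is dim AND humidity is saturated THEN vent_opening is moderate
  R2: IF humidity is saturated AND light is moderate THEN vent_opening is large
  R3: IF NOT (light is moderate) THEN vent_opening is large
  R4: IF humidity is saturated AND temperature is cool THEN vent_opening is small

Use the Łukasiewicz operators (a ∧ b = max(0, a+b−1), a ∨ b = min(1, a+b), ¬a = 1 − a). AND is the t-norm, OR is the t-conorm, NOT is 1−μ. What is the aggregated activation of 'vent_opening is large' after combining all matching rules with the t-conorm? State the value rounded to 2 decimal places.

R1: warm=0.44, dim=0.27, saturated=0.33; AND[max(0, a+b−1)] → w = 0.00
R2: saturated=0.33, moderate=0.31; AND[max(0, a+b−1)] → w = 0.00
R3: ¬moderate=1−0.31=0.69 → w = 0.69
R4: saturated=0.33, cool=0.64; AND[max(0, a+b−1)] → w = 0.00
Rules with consequent 'large': {R2, R3} → strengths 0.00, 0.69
Aggregate via t-conorm [min(1, a+b)]: 0.69

0.69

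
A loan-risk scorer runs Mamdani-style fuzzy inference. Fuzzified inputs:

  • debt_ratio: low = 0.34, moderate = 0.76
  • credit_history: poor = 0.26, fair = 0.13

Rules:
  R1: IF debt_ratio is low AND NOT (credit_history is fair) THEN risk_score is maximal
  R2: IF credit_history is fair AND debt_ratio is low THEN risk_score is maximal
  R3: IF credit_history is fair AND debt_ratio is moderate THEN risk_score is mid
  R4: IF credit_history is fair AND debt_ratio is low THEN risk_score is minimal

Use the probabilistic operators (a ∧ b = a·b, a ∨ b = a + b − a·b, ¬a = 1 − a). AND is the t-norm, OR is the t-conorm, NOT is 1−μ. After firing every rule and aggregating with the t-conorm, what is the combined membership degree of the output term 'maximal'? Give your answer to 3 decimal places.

0.327

R1: low=0.34, ¬fair=1−0.13=0.87; AND[a·b] → w = 0.2958
R2: fair=0.13, low=0.34; AND[a·b] → w = 0.0442
R3: fair=0.13, moderate=0.76; AND[a·b] → w = 0.0988
R4: fair=0.13, low=0.34; AND[a·b] → w = 0.0442
Rules with consequent 'maximal': {R1, R2} → strengths 0.2958, 0.0442
Aggregate via t-conorm [a + b − a·b]: 0.3269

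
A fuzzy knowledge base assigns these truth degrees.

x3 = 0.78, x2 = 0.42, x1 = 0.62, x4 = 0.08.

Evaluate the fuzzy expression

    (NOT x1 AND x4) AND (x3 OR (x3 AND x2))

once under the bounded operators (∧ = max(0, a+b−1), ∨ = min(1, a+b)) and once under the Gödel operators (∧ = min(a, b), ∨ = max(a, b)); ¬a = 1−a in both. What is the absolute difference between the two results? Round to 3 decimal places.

Under bounded:
  NOT x1 = 1 − 0.62 = 0.38
  NOT x1 AND x4 = max(0, a+b−1) on (0.38, 0.08) = 0.00
  x3 AND x2 = max(0, a+b−1) on (0.78, 0.42) = 0.20
  x3 OR (x3 AND x2) = min(1, a+b) on (0.78, 0.20) = 0.98
  (NOT x1 AND x4) AND (x3 OR (x3 AND x2)) = max(0, a+b−1) on (0.00, 0.98) = 0.00
  → value = 0.0000
Under Gödel:
  NOT x1 = 1 − 0.62 = 0.38
  NOT x1 AND x4 = min(a, b) on (0.38, 0.08) = 0.08
  x3 AND x2 = min(a, b) on (0.78, 0.42) = 0.42
  x3 OR (x3 AND x2) = max(a, b) on (0.78, 0.42) = 0.78
  (NOT x1 AND x4) AND (x3 OR (x3 AND x2)) = min(a, b) on (0.08, 0.78) = 0.08
  → value = 0.0800
|0.0000 − 0.0800| = 0.080

0.080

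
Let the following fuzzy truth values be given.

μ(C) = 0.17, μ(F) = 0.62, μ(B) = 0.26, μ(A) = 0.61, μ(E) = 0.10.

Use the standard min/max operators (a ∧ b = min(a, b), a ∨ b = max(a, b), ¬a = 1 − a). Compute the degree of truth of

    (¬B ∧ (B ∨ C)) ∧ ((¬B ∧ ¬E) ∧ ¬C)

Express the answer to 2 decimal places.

¬B = 1 − 0.26 = 0.74
B ∨ C = max(a, b) on (0.26, 0.17) = 0.26
¬B ∧ (B ∨ C) = min(a, b) on (0.74, 0.26) = 0.26
¬B = 1 − 0.26 = 0.74
¬E = 1 − 0.10 = 0.90
¬B ∧ ¬E = min(a, b) on (0.74, 0.90) = 0.74
¬C = 1 − 0.17 = 0.83
(¬B ∧ ¬E) ∧ ¬C = min(a, b) on (0.74, 0.83) = 0.74
(¬B ∧ (B ∨ C)) ∧ ((¬B ∧ ¬E) ∧ ¬C) = min(a, b) on (0.26, 0.74) = 0.26

0.26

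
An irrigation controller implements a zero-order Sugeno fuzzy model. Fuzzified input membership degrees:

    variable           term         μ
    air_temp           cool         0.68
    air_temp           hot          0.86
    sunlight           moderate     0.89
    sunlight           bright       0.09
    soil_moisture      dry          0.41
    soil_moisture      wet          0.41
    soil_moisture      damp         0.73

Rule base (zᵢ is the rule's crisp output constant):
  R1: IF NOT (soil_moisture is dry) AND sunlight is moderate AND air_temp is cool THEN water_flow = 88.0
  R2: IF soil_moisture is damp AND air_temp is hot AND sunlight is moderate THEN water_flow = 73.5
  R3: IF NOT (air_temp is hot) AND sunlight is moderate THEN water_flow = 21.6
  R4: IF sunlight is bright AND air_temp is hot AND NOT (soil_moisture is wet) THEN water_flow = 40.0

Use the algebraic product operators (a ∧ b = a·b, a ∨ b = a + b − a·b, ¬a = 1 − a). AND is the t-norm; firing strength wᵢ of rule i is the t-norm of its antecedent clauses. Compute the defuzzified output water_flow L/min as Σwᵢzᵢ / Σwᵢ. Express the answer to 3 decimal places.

70.904

R1 (z=88.0): ¬dry=1−0.41=0.59, moderate=0.89, cool=0.68; AND[a·b] → w = 0.3571
R2 (z=73.5): damp=0.73, hot=0.86, moderate=0.89; AND[a·b] → w = 0.5587
R3 (z=21.6): ¬hot=1−0.86=0.14, moderate=0.89; AND[a·b] → w = 0.1246
R4 (z=40.0): bright=0.09, hot=0.86, ¬wet=1−0.41=0.59; AND[a·b] → w = 0.0457
Weighted average = (0.3571·88.0 + 0.5587·73.5 + 0.1246·21.6 + 0.0457·40.0) / (0.3571 + 0.5587 + 0.1246 + 0.0457)
  = 77.0075 / 1.0861 = 70.904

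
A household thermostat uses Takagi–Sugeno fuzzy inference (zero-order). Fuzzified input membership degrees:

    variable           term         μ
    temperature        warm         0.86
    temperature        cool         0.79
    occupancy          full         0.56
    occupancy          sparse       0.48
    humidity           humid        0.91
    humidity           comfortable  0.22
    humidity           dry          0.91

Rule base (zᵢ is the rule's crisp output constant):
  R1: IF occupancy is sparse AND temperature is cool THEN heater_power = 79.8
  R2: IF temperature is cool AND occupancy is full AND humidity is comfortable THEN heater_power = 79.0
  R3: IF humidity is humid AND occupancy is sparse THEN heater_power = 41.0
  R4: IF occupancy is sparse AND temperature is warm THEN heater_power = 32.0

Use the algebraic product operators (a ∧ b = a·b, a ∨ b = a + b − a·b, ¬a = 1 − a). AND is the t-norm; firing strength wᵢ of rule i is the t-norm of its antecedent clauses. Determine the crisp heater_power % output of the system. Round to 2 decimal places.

R1 (z=79.8): sparse=0.48, cool=0.79; AND[a·b] → w = 0.3792
R2 (z=79.0): cool=0.79, full=0.56, comfortable=0.22; AND[a·b] → w = 0.0973
R3 (z=41.0): humid=0.91, sparse=0.48; AND[a·b] → w = 0.4368
R4 (z=32.0): sparse=0.48, warm=0.86; AND[a·b] → w = 0.4128
Weighted average = (0.3792·79.8 + 0.0973·79.0 + 0.4368·41.0 + 0.4128·32.0) / (0.3792 + 0.0973 + 0.4368 + 0.4128)
  = 69.0675 / 1.3261 = 52.08

52.08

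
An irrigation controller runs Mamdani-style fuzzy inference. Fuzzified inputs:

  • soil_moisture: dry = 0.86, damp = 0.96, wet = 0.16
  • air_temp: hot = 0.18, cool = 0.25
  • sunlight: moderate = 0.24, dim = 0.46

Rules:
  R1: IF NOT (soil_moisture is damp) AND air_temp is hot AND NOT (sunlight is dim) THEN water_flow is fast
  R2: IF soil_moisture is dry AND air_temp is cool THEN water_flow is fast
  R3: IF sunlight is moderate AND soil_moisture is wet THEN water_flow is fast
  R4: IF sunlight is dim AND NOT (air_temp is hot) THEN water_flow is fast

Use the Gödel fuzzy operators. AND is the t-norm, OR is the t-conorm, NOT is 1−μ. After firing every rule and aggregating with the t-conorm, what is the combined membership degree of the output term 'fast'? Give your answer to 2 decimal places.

0.46

R1: ¬damp=1−0.96=0.04, hot=0.18, ¬dim=1−0.46=0.54; AND[min(a, b)] → w = 0.04
R2: dry=0.86, cool=0.25; AND[min(a, b)] → w = 0.25
R3: moderate=0.24, wet=0.16; AND[min(a, b)] → w = 0.16
R4: dim=0.46, ¬hot=1−0.18=0.82; AND[min(a, b)] → w = 0.46
Rules with consequent 'fast': {R1, R2, R3, R4} → strengths 0.04, 0.25, 0.16, 0.46
Aggregate via t-conorm [max(a, b)]: 0.46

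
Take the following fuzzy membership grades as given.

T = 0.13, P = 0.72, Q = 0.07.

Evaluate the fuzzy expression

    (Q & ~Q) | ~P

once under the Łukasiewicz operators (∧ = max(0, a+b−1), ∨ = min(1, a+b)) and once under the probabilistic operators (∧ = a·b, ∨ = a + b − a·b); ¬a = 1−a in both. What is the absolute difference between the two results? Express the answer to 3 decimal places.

Under Łukasiewicz:
  ~Q = 1 − 0.07 = 0.93
  Q & ~Q = max(0, a+b−1) on (0.07, 0.93) = 0.00
  ~P = 1 − 0.72 = 0.28
  (Q & ~Q) | ~P = min(1, a+b) on (0.00, 0.28) = 0.28
  → value = 0.2800
Under probabilistic:
  ~Q = 1 − 0.0700 = 0.9300
  Q & ~Q = a·b on (0.0700, 0.9300) = 0.0651
  ~P = 1 − 0.7200 = 0.2800
  (Q & ~Q) | ~P = a + b − a·b on (0.0651, 0.2800) = 0.3269
  → value = 0.3269
|0.2800 − 0.3269| = 0.047

0.047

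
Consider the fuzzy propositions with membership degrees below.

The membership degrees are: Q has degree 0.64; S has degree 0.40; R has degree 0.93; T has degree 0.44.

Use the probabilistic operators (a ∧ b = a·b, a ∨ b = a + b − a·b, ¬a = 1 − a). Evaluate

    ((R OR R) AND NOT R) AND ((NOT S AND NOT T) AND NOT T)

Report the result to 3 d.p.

0.013

R OR R = a + b − a·b on (0.9300, 0.9300) = 0.9951
NOT R = 1 − 0.9300 = 0.0700
(R OR R) AND NOT R = a·b on (0.9951, 0.0700) = 0.0697
NOT S = 1 − 0.4000 = 0.6000
NOT T = 1 − 0.4400 = 0.5600
NOT S AND NOT T = a·b on (0.6000, 0.5600) = 0.3360
NOT T = 1 − 0.4400 = 0.5600
(NOT S AND NOT T) AND NOT T = a·b on (0.3360, 0.5600) = 0.1882
((R OR R) AND NOT R) AND ((NOT S AND NOT T) AND NOT T) = a·b on (0.0697, 0.1882) = 0.0131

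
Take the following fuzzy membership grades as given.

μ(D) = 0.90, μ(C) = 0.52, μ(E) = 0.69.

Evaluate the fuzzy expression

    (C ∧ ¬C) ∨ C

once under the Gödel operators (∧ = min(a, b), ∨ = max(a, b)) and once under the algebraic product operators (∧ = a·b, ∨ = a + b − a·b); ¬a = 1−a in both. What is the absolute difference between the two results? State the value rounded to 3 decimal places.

Under Gödel:
  ¬C = 1 − 0.52 = 0.48
  C ∧ ¬C = min(a, b) on (0.52, 0.48) = 0.48
  (C ∧ ¬C) ∨ C = max(a, b) on (0.48, 0.52) = 0.52
  → value = 0.5200
Under algebraic product:
  ¬C = 1 − 0.5200 = 0.4800
  C ∧ ¬C = a·b on (0.5200, 0.4800) = 0.2496
  (C ∧ ¬C) ∨ C = a + b − a·b on (0.2496, 0.5200) = 0.6398
  → value = 0.6398
|0.5200 − 0.6398| = 0.120

0.120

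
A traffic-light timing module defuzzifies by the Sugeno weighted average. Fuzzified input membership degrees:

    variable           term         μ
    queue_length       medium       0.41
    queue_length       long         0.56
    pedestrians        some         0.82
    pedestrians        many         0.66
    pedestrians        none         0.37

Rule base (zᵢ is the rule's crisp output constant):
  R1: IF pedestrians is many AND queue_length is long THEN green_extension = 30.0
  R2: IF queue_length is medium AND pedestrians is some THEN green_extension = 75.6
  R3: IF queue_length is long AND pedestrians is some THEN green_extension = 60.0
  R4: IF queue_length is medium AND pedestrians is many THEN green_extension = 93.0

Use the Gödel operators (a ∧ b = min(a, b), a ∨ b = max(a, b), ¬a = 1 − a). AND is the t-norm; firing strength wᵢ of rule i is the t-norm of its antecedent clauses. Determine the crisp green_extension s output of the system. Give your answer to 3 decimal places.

61.611

R1 (z=30.0): many=0.66, long=0.56; AND[min(a, b)] → w = 0.56
R2 (z=75.6): medium=0.41, some=0.82; AND[min(a, b)] → w = 0.41
R3 (z=60.0): long=0.56, some=0.82; AND[min(a, b)] → w = 0.56
R4 (z=93.0): medium=0.41, many=0.66; AND[min(a, b)] → w = 0.41
Weighted average = (0.56·30.0 + 0.41·75.6 + 0.56·60.0 + 0.41·93.0) / (0.56 + 0.41 + 0.56 + 0.41)
  = 119.5260 / 1.9400 = 61.611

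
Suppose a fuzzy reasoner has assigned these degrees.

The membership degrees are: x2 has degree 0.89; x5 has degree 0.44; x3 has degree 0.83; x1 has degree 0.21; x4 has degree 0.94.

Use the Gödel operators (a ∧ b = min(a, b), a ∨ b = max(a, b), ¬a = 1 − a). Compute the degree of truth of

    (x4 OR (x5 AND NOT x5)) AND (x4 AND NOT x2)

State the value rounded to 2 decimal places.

NOT x5 = 1 − 0.44 = 0.56
x5 AND NOT x5 = min(a, b) on (0.44, 0.56) = 0.44
x4 OR (x5 AND NOT x5) = max(a, b) on (0.94, 0.44) = 0.94
NOT x2 = 1 − 0.89 = 0.11
x4 AND NOT x2 = min(a, b) on (0.94, 0.11) = 0.11
(x4 OR (x5 AND NOT x5)) AND (x4 AND NOT x2) = min(a, b) on (0.94, 0.11) = 0.11

0.11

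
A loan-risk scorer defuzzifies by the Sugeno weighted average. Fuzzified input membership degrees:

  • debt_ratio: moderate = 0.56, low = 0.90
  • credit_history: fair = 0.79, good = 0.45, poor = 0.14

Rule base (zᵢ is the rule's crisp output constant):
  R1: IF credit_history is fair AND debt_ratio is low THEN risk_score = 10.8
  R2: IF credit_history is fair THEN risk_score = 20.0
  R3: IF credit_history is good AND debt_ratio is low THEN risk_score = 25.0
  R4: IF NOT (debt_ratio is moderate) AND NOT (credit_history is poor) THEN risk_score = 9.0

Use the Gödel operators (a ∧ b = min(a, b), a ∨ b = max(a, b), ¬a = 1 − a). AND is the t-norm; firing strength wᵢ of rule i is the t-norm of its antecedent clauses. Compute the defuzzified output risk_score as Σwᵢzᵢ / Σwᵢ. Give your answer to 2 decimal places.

16.01

R1 (z=10.8): fair=0.79, low=0.90; AND[min(a, b)] → w = 0.79
R2 (z=20.0): fair=0.79 → w = 0.79
R3 (z=25.0): good=0.45, low=0.90; AND[min(a, b)] → w = 0.45
R4 (z=9.0): ¬moderate=1−0.56=0.44, ¬poor=1−0.14=0.86; AND[min(a, b)] → w = 0.44
Weighted average = (0.79·10.8 + 0.79·20.0 + 0.45·25.0 + 0.44·9.0) / (0.79 + 0.79 + 0.45 + 0.44)
  = 39.5420 / 2.4700 = 16.01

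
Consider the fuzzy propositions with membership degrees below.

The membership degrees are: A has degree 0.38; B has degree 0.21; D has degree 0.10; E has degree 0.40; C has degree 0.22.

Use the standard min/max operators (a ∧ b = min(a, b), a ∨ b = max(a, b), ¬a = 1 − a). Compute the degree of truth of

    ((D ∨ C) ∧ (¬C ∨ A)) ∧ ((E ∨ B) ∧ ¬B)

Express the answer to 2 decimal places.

0.22

D ∨ C = max(a, b) on (0.10, 0.22) = 0.22
¬C = 1 − 0.22 = 0.78
¬C ∨ A = max(a, b) on (0.78, 0.38) = 0.78
(D ∨ C) ∧ (¬C ∨ A) = min(a, b) on (0.22, 0.78) = 0.22
E ∨ B = max(a, b) on (0.40, 0.21) = 0.40
¬B = 1 − 0.21 = 0.79
(E ∨ B) ∧ ¬B = min(a, b) on (0.40, 0.79) = 0.40
((D ∨ C) ∧ (¬C ∨ A)) ∧ ((E ∨ B) ∧ ¬B) = min(a, b) on (0.22, 0.40) = 0.22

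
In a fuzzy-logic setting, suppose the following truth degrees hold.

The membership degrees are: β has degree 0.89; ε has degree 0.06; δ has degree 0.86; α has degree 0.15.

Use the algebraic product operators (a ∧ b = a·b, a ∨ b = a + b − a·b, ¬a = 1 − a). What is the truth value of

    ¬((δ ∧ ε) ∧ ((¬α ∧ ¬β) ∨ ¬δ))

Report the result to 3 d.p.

δ ∧ ε = a·b on (0.8600, 0.0600) = 0.0516
¬α = 1 − 0.1500 = 0.8500
¬β = 1 − 0.8900 = 0.1100
¬α ∧ ¬β = a·b on (0.8500, 0.1100) = 0.0935
¬δ = 1 − 0.8600 = 0.1400
(¬α ∧ ¬β) ∨ ¬δ = a + b − a·b on (0.0935, 0.1400) = 0.2204
(δ ∧ ε) ∧ ((¬α ∧ ¬β) ∨ ¬δ) = a·b on (0.0516, 0.2204) = 0.0114
¬((δ ∧ ε) ∧ ((¬α ∧ ¬β) ∨ ¬δ)) = 1 − 0.0114 = 0.9886

0.989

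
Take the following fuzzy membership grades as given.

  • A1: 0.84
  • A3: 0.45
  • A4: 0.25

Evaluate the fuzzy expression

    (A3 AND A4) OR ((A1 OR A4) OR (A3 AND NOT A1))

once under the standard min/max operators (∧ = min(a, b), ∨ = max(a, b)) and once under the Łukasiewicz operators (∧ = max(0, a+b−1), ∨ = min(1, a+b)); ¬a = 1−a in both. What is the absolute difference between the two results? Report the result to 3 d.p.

Under standard min/max:
  A3 AND A4 = min(a, b) on (0.45, 0.25) = 0.25
  A1 OR A4 = max(a, b) on (0.84, 0.25) = 0.84
  NOT A1 = 1 − 0.84 = 0.16
  A3 AND NOT A1 = min(a, b) on (0.45, 0.16) = 0.16
  (A1 OR A4) OR (A3 AND NOT A1) = max(a, b) on (0.84, 0.16) = 0.84
  (A3 AND A4) OR ((A1 OR A4) OR (A3 AND NOT A1)) = max(a, b) on (0.25, 0.84) = 0.84
  → value = 0.8400
Under Łukasiewicz:
  A3 AND A4 = max(0, a+b−1) on (0.45, 0.25) = 0.00
  A1 OR A4 = min(1, a+b) on (0.84, 0.25) = 1.00
  NOT A1 = 1 − 0.84 = 0.16
  A3 AND NOT A1 = max(0, a+b−1) on (0.45, 0.16) = 0.00
  (A1 OR A4) OR (A3 AND NOT A1) = min(1, a+b) on (1.00, 0.00) = 1.00
  (A3 AND A4) OR ((A1 OR A4) OR (A3 AND NOT A1)) = min(1, a+b) on (0.00, 1.00) = 1.00
  → value = 1.0000
|0.8400 − 1.0000| = 0.160

0.160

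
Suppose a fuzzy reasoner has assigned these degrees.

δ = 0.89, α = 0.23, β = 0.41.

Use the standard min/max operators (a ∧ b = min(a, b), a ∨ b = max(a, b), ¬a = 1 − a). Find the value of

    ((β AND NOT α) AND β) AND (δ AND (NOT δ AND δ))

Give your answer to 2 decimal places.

NOT α = 1 − 0.23 = 0.77
β AND NOT α = min(a, b) on (0.41, 0.77) = 0.41
(β AND NOT α) AND β = min(a, b) on (0.41, 0.41) = 0.41
NOT δ = 1 − 0.89 = 0.11
NOT δ AND δ = min(a, b) on (0.11, 0.89) = 0.11
δ AND (NOT δ AND δ) = min(a, b) on (0.89, 0.11) = 0.11
((β AND NOT α) AND β) AND (δ AND (NOT δ AND δ)) = min(a, b) on (0.41, 0.11) = 0.11

0.11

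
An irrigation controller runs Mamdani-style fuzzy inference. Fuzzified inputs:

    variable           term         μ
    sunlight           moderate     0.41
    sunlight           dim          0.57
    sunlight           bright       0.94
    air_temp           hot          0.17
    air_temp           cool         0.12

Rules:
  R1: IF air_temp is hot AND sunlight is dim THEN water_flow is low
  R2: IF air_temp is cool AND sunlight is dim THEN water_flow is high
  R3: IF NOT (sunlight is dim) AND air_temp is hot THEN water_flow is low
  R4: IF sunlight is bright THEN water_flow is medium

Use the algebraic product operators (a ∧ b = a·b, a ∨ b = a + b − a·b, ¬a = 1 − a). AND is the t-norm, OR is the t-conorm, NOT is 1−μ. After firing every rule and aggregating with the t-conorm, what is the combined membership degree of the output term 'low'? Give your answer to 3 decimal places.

R1: hot=0.17, dim=0.57; AND[a·b] → w = 0.0969
R2: cool=0.12, dim=0.57; AND[a·b] → w = 0.0684
R3: ¬dim=1−0.57=0.43, hot=0.17; AND[a·b] → w = 0.0731
R4: bright=0.94 → w = 0.9400
Rules with consequent 'low': {R1, R3} → strengths 0.0969, 0.0731
Aggregate via t-conorm [a + b − a·b]: 0.1629

0.163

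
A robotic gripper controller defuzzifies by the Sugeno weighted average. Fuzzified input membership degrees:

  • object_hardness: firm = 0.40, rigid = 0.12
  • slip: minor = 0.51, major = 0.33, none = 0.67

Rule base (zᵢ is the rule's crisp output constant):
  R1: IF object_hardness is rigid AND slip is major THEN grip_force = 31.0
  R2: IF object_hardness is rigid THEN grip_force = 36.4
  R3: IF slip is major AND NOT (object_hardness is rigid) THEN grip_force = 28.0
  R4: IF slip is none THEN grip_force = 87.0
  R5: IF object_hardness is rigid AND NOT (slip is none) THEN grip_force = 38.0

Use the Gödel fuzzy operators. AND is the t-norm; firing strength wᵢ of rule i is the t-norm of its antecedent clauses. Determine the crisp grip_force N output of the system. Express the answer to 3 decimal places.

R1 (z=31.0): rigid=0.12, major=0.33; AND[min(a, b)] → w = 0.12
R2 (z=36.4): rigid=0.12 → w = 0.12
R3 (z=28.0): major=0.33, ¬rigid=1−0.12=0.88; AND[min(a, b)] → w = 0.33
R4 (z=87.0): none=0.67 → w = 0.67
R5 (z=38.0): rigid=0.12, ¬none=1−0.67=0.33; AND[min(a, b)] → w = 0.12
Weighted average = (0.12·31.0 + 0.12·36.4 + 0.33·28.0 + 0.67·87.0 + 0.12·38.0) / (0.12 + 0.12 + 0.33 + 0.67 + 0.12)
  = 80.1780 / 1.3600 = 58.954

58.954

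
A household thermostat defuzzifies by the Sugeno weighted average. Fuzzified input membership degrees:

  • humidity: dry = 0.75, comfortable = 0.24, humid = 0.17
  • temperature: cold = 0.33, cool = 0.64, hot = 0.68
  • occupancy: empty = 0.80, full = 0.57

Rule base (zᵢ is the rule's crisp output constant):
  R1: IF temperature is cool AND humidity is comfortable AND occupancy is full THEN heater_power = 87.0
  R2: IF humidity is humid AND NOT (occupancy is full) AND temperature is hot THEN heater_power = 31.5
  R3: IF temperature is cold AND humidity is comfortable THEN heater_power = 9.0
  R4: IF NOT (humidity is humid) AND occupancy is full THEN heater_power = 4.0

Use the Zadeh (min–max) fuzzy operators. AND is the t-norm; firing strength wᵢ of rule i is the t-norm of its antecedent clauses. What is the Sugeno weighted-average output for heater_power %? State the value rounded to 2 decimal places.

R1 (z=87.0): cool=0.64, comfortable=0.24, full=0.57; AND[min(a, b)] → w = 0.24
R2 (z=31.5): humid=0.17, ¬full=1−0.57=0.43, hot=0.68; AND[min(a, b)] → w = 0.17
R3 (z=9.0): cold=0.33, comfortable=0.24; AND[min(a, b)] → w = 0.24
R4 (z=4.0): ¬humid=1−0.17=0.83, full=0.57; AND[min(a, b)] → w = 0.57
Weighted average = (0.24·87.0 + 0.17·31.5 + 0.24·9.0 + 0.57·4.0) / (0.24 + 0.17 + 0.24 + 0.57)
  = 30.6750 / 1.2200 = 25.14

25.14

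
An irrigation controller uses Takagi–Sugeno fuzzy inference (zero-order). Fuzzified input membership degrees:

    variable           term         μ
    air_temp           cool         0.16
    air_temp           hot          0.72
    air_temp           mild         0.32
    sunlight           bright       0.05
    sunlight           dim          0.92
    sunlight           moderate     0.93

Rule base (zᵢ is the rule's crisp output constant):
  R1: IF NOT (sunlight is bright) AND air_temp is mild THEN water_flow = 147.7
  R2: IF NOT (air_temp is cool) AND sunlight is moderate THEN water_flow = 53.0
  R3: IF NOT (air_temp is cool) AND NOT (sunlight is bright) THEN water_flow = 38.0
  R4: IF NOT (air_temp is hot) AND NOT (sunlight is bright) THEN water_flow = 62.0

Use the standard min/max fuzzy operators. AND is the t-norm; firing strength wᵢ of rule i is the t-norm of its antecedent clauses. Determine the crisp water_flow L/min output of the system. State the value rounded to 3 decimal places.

61.870

R1 (z=147.7): ¬bright=1−0.05=0.95, mild=0.32; AND[min(a, b)] → w = 0.32
R2 (z=53.0): ¬cool=1−0.16=0.84, moderate=0.93; AND[min(a, b)] → w = 0.84
R3 (z=38.0): ¬cool=1−0.16=0.84, ¬bright=1−0.05=0.95; AND[min(a, b)] → w = 0.84
R4 (z=62.0): ¬hot=1−0.72=0.28, ¬bright=1−0.05=0.95; AND[min(a, b)] → w = 0.28
Weighted average = (0.32·147.7 + 0.84·53.0 + 0.84·38.0 + 0.28·62.0) / (0.32 + 0.84 + 0.84 + 0.28)
  = 141.0640 / 2.2800 = 61.870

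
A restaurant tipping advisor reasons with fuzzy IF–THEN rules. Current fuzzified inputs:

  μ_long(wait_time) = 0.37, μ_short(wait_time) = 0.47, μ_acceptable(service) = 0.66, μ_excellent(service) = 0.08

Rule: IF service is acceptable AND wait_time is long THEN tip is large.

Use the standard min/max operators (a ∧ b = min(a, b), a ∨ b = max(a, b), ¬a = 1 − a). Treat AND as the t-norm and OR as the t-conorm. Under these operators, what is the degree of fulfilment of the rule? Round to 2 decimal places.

firing strength: acceptable=0.66, long=0.37; AND[min(a, b)] → w = 0.37

0.37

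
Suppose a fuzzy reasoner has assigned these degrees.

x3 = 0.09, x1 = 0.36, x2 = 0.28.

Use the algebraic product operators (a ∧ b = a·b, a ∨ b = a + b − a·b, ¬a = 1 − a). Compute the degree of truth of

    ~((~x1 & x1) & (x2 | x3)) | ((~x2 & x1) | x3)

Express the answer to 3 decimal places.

~x1 = 1 − 0.3600 = 0.6400
~x1 & x1 = a·b on (0.6400, 0.3600) = 0.2304
x2 | x3 = a + b − a·b on (0.2800, 0.0900) = 0.3448
(~x1 & x1) & (x2 | x3) = a·b on (0.2304, 0.3448) = 0.0794
~((~x1 & x1) & (x2 | x3)) = 1 − 0.0794 = 0.9206
~x2 = 1 − 0.2800 = 0.7200
~x2 & x1 = a·b on (0.7200, 0.3600) = 0.2592
(~x2 & x1) | x3 = a + b − a·b on (0.2592, 0.0900) = 0.3259
~((~x1 & x1) & (x2 | x3)) | ((~x2 & x1) | x3) = a + b − a·b on (0.9206, 0.3259) = 0.9464

0.946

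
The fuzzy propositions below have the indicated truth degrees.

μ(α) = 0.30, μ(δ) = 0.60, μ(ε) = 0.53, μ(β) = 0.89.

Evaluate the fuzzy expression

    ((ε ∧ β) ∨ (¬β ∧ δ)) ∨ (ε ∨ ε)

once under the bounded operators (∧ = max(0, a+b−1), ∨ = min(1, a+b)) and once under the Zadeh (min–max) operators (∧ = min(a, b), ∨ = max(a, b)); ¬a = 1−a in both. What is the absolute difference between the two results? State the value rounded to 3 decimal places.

0.470

Under bounded:
  ε ∧ β = max(0, a+b−1) on (0.53, 0.89) = 0.42
  ¬β = 1 − 0.89 = 0.11
  ¬β ∧ δ = max(0, a+b−1) on (0.11, 0.60) = 0.00
  (ε ∧ β) ∨ (¬β ∧ δ) = min(1, a+b) on (0.42, 0.00) = 0.42
  ε ∨ ε = min(1, a+b) on (0.53, 0.53) = 1.00
  ((ε ∧ β) ∨ (¬β ∧ δ)) ∨ (ε ∨ ε) = min(1, a+b) on (0.42, 1.00) = 1.00
  → value = 1.0000
Under Zadeh (min–max):
  ε ∧ β = min(a, b) on (0.53, 0.89) = 0.53
  ¬β = 1 − 0.89 = 0.11
  ¬β ∧ δ = min(a, b) on (0.11, 0.60) = 0.11
  (ε ∧ β) ∨ (¬β ∧ δ) = max(a, b) on (0.53, 0.11) = 0.53
  ε ∨ ε = max(a, b) on (0.53, 0.53) = 0.53
  ((ε ∧ β) ∨ (¬β ∧ δ)) ∨ (ε ∨ ε) = max(a, b) on (0.53, 0.53) = 0.53
  → value = 0.5300
|1.0000 − 0.5300| = 0.470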